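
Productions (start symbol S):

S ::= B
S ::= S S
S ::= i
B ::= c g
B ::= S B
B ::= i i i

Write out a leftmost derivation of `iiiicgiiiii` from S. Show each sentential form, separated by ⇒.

S ⇒ SS   [S ::= S S]
SS ⇒ iS   [S ::= i]
iS ⇒ iB   [S ::= B]
iB ⇒ iSB   [B ::= S B]
iSB ⇒ iBB   [S ::= B]
iBB ⇒ iiiiB   [B ::= i i i]
iiiiB ⇒ iiiiSB   [B ::= S B]
iiiiSB ⇒ iiiiSSB   [S ::= S S]
iiiiSSB ⇒ iiiiSSSB   [S ::= S S]
iiiiSSSB ⇒ iiiiBSSB   [S ::= B]
iiiiBSSB ⇒ iiiicgSSB   [B ::= c g]
iiiicgSSB ⇒ iiiicgiSB   [S ::= i]
iiiicgiSB ⇒ iiiicgiiB   [S ::= i]
iiiicgiiB ⇒ iiiicgiiiii   [B ::= i i i]

S ⇒ SS ⇒ iS ⇒ iB ⇒ iSB ⇒ iBB ⇒ iiiiB ⇒ iiiiSB ⇒ iiiiSSB ⇒ iiiiSSSB ⇒ iiiiBSSB ⇒ iiiicgSSB ⇒ iiiicgiSB ⇒ iiiicgiiB ⇒ iiiicgiiiii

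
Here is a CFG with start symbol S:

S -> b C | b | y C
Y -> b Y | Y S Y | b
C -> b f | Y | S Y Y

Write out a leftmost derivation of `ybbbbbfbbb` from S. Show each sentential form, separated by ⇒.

S ⇒ yC ⇒ ySYY ⇒ ybCYY ⇒ ybYYY ⇒ ybbYYY ⇒ ybbYSYYY ⇒ ybbbSYYY ⇒ ybbbbCYYY ⇒ ybbbbbfYYY ⇒ ybbbbbfbYY ⇒ ybbbbbfbbY ⇒ ybbbbbfbbb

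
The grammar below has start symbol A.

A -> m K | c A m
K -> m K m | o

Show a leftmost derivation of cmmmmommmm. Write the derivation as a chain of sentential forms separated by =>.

A => cAm   [A -> c A m]
cAm => cmKm   [A -> m K]
cmKm => cmmKmm   [K -> m K m]
cmmKmm => cmmmKmmm   [K -> m K m]
cmmmKmmm => cmmmmKmmmm   [K -> m K m]
cmmmmKmmmm => cmmmmommmm   [K -> o]

A => cAm => cmKm => cmmKmm => cmmmKmmm => cmmmmKmmmm => cmmmmommmm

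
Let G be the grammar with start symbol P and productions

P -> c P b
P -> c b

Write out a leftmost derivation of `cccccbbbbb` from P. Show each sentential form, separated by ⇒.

P ⇒ cPb   [P -> c P b]
cPb ⇒ ccPbb   [P -> c P b]
ccPbb ⇒ cccPbbb   [P -> c P b]
cccPbbb ⇒ ccccPbbbb   [P -> c P b]
ccccPbbbb ⇒ cccccbbbbb   [P -> c b]

P⇒cPb⇒ccPbb⇒cccPbbb⇒ccccPbbbb⇒cccccbbbbb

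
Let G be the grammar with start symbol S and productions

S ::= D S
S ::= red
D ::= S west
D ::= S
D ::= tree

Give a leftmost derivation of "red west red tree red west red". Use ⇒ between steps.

S ⇒ D S   [S ::= D S]
D S ⇒ S west S   [D ::= S west]
S west S ⇒ red west S   [S ::= red]
red west S ⇒ red west D S   [S ::= D S]
red west D S ⇒ red west S S   [D ::= S]
red west S S ⇒ red west red S   [S ::= red]
red west red S ⇒ red west red D S   [S ::= D S]
red west red D S ⇒ red west red S west S   [D ::= S west]
red west red S west S ⇒ red west red D S west S   [S ::= D S]
red west red D S west S ⇒ red west red tree S west S   [D ::= tree]
red west red tree S west S ⇒ red west red tree red west S   [S ::= red]
red west red tree red west S ⇒ red west red tree red west red   [S ::= red]

S ⇒ D S ⇒ S west S ⇒ red west S ⇒ red west D S ⇒ red west S S ⇒ red west red S ⇒ red west red D S ⇒ red west red S west S ⇒ red west red D S west S ⇒ red west red tree S west S ⇒ red west red tree red west S ⇒ red west red tree red west red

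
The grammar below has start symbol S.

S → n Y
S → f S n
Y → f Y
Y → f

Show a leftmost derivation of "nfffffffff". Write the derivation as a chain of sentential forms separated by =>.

S => nY => nfY => nffY => nfffY => nffffY => nfffffY => nffffffY => nfffffffY => nffffffffY => nfffffffff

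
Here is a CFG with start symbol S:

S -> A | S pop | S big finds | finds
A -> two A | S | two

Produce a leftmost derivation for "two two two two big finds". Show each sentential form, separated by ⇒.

S ⇒ S big finds ⇒ A big finds ⇒ two A big finds ⇒ two two A big finds ⇒ two two two A big finds ⇒ two two two two big finds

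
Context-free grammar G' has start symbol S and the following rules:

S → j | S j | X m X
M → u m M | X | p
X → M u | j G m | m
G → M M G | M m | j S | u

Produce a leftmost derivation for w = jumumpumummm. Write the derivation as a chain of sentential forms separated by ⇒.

S ⇒ XmX ⇒ jGmmX ⇒ jMMGmmX ⇒ jumMMGmmX ⇒ jumXMGmmX ⇒ jumMuMGmmX ⇒ jumumMuMGmmX ⇒ jumumpuMGmmX ⇒ jumumpuXGmmX ⇒ jumumpumGmmX ⇒ jumumpumummX ⇒ jumumpumummm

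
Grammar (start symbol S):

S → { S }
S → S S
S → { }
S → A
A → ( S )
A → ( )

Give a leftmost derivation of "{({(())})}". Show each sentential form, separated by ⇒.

S ⇒ {S}   [S → { S }]
{S} ⇒ {A}   [S → A]
{A} ⇒ {(S)}   [A → ( S )]
{(S)} ⇒ {({S})}   [S → { S }]
{({S})} ⇒ {({A})}   [S → A]
{({A})} ⇒ {({(S)})}   [A → ( S )]
{({(S)})} ⇒ {({(A)})}   [S → A]
{({(A)})} ⇒ {({(())})}   [A → ( )]

S ⇒ {S} ⇒ {A} ⇒ {(S)} ⇒ {({S})} ⇒ {({A})} ⇒ {({(S)})} ⇒ {({(A)})} ⇒ {({(())})}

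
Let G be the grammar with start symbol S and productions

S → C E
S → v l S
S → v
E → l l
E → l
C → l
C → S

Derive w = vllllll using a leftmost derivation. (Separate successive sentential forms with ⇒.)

S ⇒ CE   [S → C E]
CE ⇒ SE   [C → S]
SE ⇒ CEE   [S → C E]
CEE ⇒ SEE   [C → S]
SEE ⇒ CEEE   [S → C E]
CEEE ⇒ SEEE   [C → S]
SEEE ⇒ vEEE   [S → v]
vEEE ⇒ vllEE   [E → l l]
vllEE ⇒ vllllE   [E → l l]
vllllE ⇒ vllllll   [E → l l]

S ⇒ CE ⇒ SE ⇒ CEE ⇒ SEE ⇒ CEEE ⇒ SEEE ⇒ vEEE ⇒ vllEE ⇒ vllllE ⇒ vllllll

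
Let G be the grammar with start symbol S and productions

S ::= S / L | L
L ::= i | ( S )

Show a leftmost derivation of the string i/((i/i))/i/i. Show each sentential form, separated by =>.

S => S/L => S/L/L => S/L/L/L => L/L/L/L => i/L/L/L => i/(S)/L/L => i/(L)/L/L => i/((S))/L/L => i/((S/L))/L/L => i/((L/L))/L/L => i/((i/L))/L/L => i/((i/i))/L/L => i/((i/i))/i/L => i/((i/i))/i/i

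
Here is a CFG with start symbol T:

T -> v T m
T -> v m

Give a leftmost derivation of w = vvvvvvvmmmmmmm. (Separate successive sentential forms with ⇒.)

T ⇒ vTm ⇒ vvTmm ⇒ vvvTmmm ⇒ vvvvTmmmm ⇒ vvvvvTmmmmm ⇒ vvvvvvTmmmmmm ⇒ vvvvvvvmmmmmmm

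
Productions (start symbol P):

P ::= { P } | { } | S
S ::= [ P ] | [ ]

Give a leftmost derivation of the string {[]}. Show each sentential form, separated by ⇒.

P ⇒ {P}   [P ::= { P }]
{P} ⇒ {S}   [P ::= S]
{S} ⇒ {[]}   [S ::= [ ]]

P ⇒ {P} ⇒ {S} ⇒ {[]}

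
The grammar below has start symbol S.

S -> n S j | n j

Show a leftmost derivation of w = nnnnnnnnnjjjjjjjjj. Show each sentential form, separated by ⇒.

S ⇒ nSj ⇒ nnSjj ⇒ nnnSjjj ⇒ nnnnSjjjj ⇒ nnnnnSjjjjj ⇒ nnnnnnSjjjjjj ⇒ nnnnnnnSjjjjjjj ⇒ nnnnnnnnSjjjjjjjj ⇒ nnnnnnnnnjjjjjjjjj

S ⇒ nSj   [S -> n S j]
nSj ⇒ nnSjj   [S -> n S j]
nnSjj ⇒ nnnSjjj   [S -> n S j]
nnnSjjj ⇒ nnnnSjjjj   [S -> n S j]
nnnnSjjjj ⇒ nnnnnSjjjjj   [S -> n S j]
nnnnnSjjjjj ⇒ nnnnnnSjjjjjj   [S -> n S j]
nnnnnnSjjjjjj ⇒ nnnnnnnSjjjjjjj   [S -> n S j]
nnnnnnnSjjjjjjj ⇒ nnnnnnnnSjjjjjjjj   [S -> n S j]
nnnnnnnnSjjjjjjjj ⇒ nnnnnnnnnjjjjjjjjj   [S -> n j]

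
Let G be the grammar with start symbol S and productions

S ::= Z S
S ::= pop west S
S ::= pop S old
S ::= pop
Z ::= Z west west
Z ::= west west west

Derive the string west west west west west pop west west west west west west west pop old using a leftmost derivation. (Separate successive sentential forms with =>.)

S => Z S => Z west west S => west west west west west S => west west west west west pop S old => west west west west west pop Z S old => west west west west west pop Z west west S old => west west west west west pop Z west west west west S old => west west west west west pop west west west west west west west S old => west west west west west pop west west west west west west west pop old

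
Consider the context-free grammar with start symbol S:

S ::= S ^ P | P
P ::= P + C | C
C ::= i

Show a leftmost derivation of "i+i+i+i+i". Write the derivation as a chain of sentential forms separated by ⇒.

S⇒P⇒P+C⇒P+C+C⇒P+C+C+C⇒P+C+C+C+C⇒C+C+C+C+C⇒i+C+C+C+C⇒i+i+C+C+C⇒i+i+i+C+C⇒i+i+i+i+C⇒i+i+i+i+i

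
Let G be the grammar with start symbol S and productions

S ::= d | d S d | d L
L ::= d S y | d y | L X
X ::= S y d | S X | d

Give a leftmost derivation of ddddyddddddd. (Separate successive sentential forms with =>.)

S=>dSd=>ddLd=>ddLXd=>ddLXXd=>ddLXXXd=>dddSyXXXd=>ddddyXXXd=>ddddydXXd=>ddddydSXXd=>ddddyddSdXXd=>ddddyddddXXd=>ddddydddddXd=>ddddyddddddd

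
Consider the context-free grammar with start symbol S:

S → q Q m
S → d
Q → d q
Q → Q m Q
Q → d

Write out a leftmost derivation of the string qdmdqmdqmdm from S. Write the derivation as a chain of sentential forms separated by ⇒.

S ⇒ qQm ⇒ qQmQm ⇒ qQmQmQm ⇒ qdmQmQm ⇒ qdmdqmQm ⇒ qdmdqmQmQm ⇒ qdmdqmdqmQm ⇒ qdmdqmdqmdm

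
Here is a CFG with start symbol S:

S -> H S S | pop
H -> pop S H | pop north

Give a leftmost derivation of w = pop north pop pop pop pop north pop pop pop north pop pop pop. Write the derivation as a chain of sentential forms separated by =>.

S => H S S   [S -> H S S]
H S S => pop north S S   [H -> pop north]
pop north S S => pop north H S S S   [S -> H S S]
pop north H S S S => pop north pop S H S S S   [H -> pop S H]
pop north pop S H S S S => pop north pop H S S H S S S   [S -> H S S]
pop north pop H S S H S S S => pop north pop pop S H S S H S S S   [H -> pop S H]
pop north pop pop S H S S H S S S => pop north pop pop pop H S S H S S S   [S -> pop]
pop north pop pop pop H S S H S S S => pop north pop pop pop pop north S S H S S S   [H -> pop north]
pop north pop pop pop pop north S S H S S S => pop north pop pop pop pop north pop S H S S S   [S -> pop]
pop north pop pop pop pop north pop S H S S S => pop north pop pop pop pop north pop pop H S S S   [S -> pop]
pop north pop pop pop pop north pop pop H S S S => pop north pop pop pop pop north pop pop pop north S S S   [H -> pop north]
pop north pop pop pop pop north pop pop pop north S S S => pop north pop pop pop pop north pop pop pop north pop S S   [S -> pop]
pop north pop pop pop pop north pop pop pop north pop S S => pop north pop pop pop pop north pop pop pop north pop pop S   [S -> pop]
pop north pop pop pop pop north pop pop pop north pop pop S => pop north pop pop pop pop north pop pop pop north pop pop pop   [S -> pop]

S => H S S => pop north S S => pop north H S S S => pop north pop S H S S S => pop north pop H S S H S S S => pop north pop pop S H S S H S S S => pop north pop pop pop H S S H S S S => pop north pop pop pop pop north S S H S S S => pop north pop pop pop pop north pop S H S S S => pop north pop pop pop pop north pop pop H S S S => pop north pop pop pop pop north pop pop pop north S S S => pop north pop pop pop pop north pop pop pop north pop S S => pop north pop pop pop pop north pop pop pop north pop pop S => pop north pop pop pop pop north pop pop pop north pop pop pop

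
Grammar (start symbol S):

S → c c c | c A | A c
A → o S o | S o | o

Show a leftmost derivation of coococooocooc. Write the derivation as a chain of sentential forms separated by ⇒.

S ⇒ Ac   [S → A c]
Ac ⇒ Soc   [A → S o]
Soc ⇒ cAoc   [S → c A]
cAoc ⇒ coSooc   [A → o S o]
coSooc ⇒ coAcooc   [S → A c]
coAcooc ⇒ cooSocooc   [A → o S o]
cooSocooc ⇒ coocAocooc   [S → c A]
coocAocooc ⇒ coocoSoocooc   [A → o S o]
coocoSoocooc ⇒ coococAoocooc   [S → c A]
coococAoocooc ⇒ coococooocooc   [A → o]

S ⇒ Ac ⇒ Soc ⇒ cAoc ⇒ coSooc ⇒ coAcooc ⇒ cooSocooc ⇒ coocAocooc ⇒ coocoSoocooc ⇒ coococAoocooc ⇒ coococooocooc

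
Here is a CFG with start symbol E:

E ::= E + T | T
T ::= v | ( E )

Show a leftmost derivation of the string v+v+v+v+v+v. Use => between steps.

E => E+T   [E ::= E + T]
E+T => E+T+T   [E ::= E + T]
E+T+T => E+T+T+T   [E ::= E + T]
E+T+T+T => E+T+T+T+T   [E ::= E + T]
E+T+T+T+T => E+T+T+T+T+T   [E ::= E + T]
E+T+T+T+T+T => T+T+T+T+T+T   [E ::= T]
T+T+T+T+T+T => v+T+T+T+T+T   [T ::= v]
v+T+T+T+T+T => v+v+T+T+T+T   [T ::= v]
v+v+T+T+T+T => v+v+v+T+T+T   [T ::= v]
v+v+v+T+T+T => v+v+v+v+T+T   [T ::= v]
v+v+v+v+T+T => v+v+v+v+v+T   [T ::= v]
v+v+v+v+v+T => v+v+v+v+v+v   [T ::= v]

E => E+T => E+T+T => E+T+T+T => E+T+T+T+T => E+T+T+T+T+T => T+T+T+T+T+T => v+T+T+T+T+T => v+v+T+T+T+T => v+v+v+T+T+T => v+v+v+v+T+T => v+v+v+v+v+T => v+v+v+v+v+v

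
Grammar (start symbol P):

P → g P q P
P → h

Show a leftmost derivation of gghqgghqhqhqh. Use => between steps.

P => gPqP   [P → g P q P]
gPqP => ggPqPqP   [P → g P q P]
ggPqPqP => gghqPqP   [P → h]
gghqPqP => gghqgPqPqP   [P → g P q P]
gghqgPqPqP => gghqggPqPqPqP   [P → g P q P]
gghqggPqPqPqP => gghqgghqPqPqP   [P → h]
gghqgghqPqPqP => gghqgghqhqPqP   [P → h]
gghqgghqhqPqP => gghqgghqhqhqP   [P → h]
gghqgghqhqhqP => gghqgghqhqhqh   [P → h]

P => gPqP => ggPqPqP => gghqPqP => gghqgPqPqP => gghqggPqPqPqP => gghqgghqPqPqP => gghqgghqhqPqP => gghqgghqhqhqP => gghqgghqhqhqh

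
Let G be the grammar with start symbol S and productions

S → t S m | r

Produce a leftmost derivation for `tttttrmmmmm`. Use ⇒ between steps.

S ⇒ tSm ⇒ ttSmm ⇒ tttSmmm ⇒ ttttSmmmm ⇒ tttttSmmmmm ⇒ tttttrmmmmm

S ⇒ tSm   [S → t S m]
tSm ⇒ ttSmm   [S → t S m]
ttSmm ⇒ tttSmmm   [S → t S m]
tttSmmm ⇒ ttttSmmmm   [S → t S m]
ttttSmmmm ⇒ tttttSmmmmm   [S → t S m]
tttttSmmmmm ⇒ tttttrmmmmm   [S → r]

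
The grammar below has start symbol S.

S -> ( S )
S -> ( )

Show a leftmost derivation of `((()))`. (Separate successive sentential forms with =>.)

S=>(S)=>((S))=>((()))

S => (S)   [S -> ( S )]
(S) => ((S))   [S -> ( S )]
((S)) => ((()))   [S -> ( )]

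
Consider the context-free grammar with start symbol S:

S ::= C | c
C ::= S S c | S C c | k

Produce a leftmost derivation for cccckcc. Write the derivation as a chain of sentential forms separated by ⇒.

S ⇒ C   [S ::= C]
C ⇒ SCc   [C ::= S C c]
SCc ⇒ cCc   [S ::= c]
cCc ⇒ cSCcc   [C ::= S C c]
cSCcc ⇒ cCCcc   [S ::= C]
cCCcc ⇒ cSScCcc   [C ::= S S c]
cSScCcc ⇒ ccScCcc   [S ::= c]
ccScCcc ⇒ ccccCcc   [S ::= c]
ccccCcc ⇒ cccckcc   [C ::= k]

S ⇒ C ⇒ SCc ⇒ cCc ⇒ cSCcc ⇒ cCCcc ⇒ cSScCcc ⇒ ccScCcc ⇒ ccccCcc ⇒ cccckcc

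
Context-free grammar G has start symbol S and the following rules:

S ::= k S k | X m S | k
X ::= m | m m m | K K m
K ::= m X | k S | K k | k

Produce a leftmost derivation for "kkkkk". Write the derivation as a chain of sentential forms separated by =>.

S => kSk   [S ::= k S k]
kSk => kkSkk   [S ::= k S k]
kkSkk => kkkkk   [S ::= k]

S => kSk => kkSkk => kkkkk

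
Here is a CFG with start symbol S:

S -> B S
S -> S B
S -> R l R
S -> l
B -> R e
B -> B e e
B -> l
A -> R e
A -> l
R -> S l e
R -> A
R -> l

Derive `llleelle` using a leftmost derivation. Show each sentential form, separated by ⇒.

S ⇒ SB   [S -> S B]
SB ⇒ SBB   [S -> S B]
SBB ⇒ RlRBB   [S -> R l R]
RlRBB ⇒ llRBB   [R -> l]
llRBB ⇒ llABB   [R -> A]
llABB ⇒ llReBB   [A -> R e]
llReBB ⇒ llAeBB   [R -> A]
llAeBB ⇒ llReeBB   [A -> R e]
llReeBB ⇒ llAeeBB   [R -> A]
llAeeBB ⇒ llleeBB   [A -> l]
llleeBB ⇒ llleelB   [B -> l]
llleelB ⇒ llleelRe   [B -> R e]
llleelRe ⇒ llleelle   [R -> l]

S⇒SB⇒SBB⇒RlRBB⇒llRBB⇒llABB⇒llReBB⇒llAeBB⇒llReeBB⇒llAeeBB⇒llleeBB⇒llleelB⇒llleelRe⇒llleelle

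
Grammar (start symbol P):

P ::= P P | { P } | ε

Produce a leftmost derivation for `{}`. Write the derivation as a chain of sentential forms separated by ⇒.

P ⇒ PP ⇒ PPP ⇒ {P}PP ⇒ {}PP ⇒ {}P ⇒ {}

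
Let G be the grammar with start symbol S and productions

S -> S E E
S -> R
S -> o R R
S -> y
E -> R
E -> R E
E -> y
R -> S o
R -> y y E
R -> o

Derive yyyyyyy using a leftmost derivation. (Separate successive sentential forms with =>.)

S => SEE   [S -> S E E]
SEE => SEEEE   [S -> S E E]
SEEEE => SEEEEEE   [S -> S E E]
SEEEEEE => yEEEEEE   [S -> y]
yEEEEEE => yyEEEEE   [E -> y]
yyEEEEE => yyyEEEE   [E -> y]
yyyEEEE => yyyyEEE   [E -> y]
yyyyEEE => yyyyyEE   [E -> y]
yyyyyEE => yyyyyyE   [E -> y]
yyyyyyE => yyyyyyy   [E -> y]

S => SEE => SEEEE => SEEEEEE => yEEEEEE => yyEEEEE => yyyEEEE => yyyyEEE => yyyyyEE => yyyyyyE => yyyyyyy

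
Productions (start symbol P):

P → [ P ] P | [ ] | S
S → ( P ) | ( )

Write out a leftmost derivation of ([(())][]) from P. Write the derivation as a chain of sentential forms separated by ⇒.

P ⇒ S   [P → S]
S ⇒ (P)   [S → ( P )]
(P) ⇒ ([P]P)   [P → [ P ] P]
([P]P) ⇒ ([S]P)   [P → S]
([S]P) ⇒ ([(P)]P)   [S → ( P )]
([(P)]P) ⇒ ([(S)]P)   [P → S]
([(S)]P) ⇒ ([(())]P)   [S → ( )]
([(())]P) ⇒ ([(())][])   [P → [ ]]

P ⇒ S ⇒ (P) ⇒ ([P]P) ⇒ ([S]P) ⇒ ([(P)]P) ⇒ ([(S)]P) ⇒ ([(())]P) ⇒ ([(())][])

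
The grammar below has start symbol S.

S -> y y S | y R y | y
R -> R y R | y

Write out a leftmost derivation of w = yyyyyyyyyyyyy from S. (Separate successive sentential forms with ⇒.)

S ⇒ yyS ⇒ yyyyS ⇒ yyyyyRy ⇒ yyyyyRyRy ⇒ yyyyyRyRyRy ⇒ yyyyyRyRyRyRy ⇒ yyyyyyyRyRyRy ⇒ yyyyyyyyyRyRy ⇒ yyyyyyyyyyyRy ⇒ yyyyyyyyyyyyy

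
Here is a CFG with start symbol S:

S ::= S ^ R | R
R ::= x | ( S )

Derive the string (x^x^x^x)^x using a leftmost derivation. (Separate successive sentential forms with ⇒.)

S ⇒ S^R ⇒ R^R ⇒ (S)^R ⇒ (S^R)^R ⇒ (S^R^R)^R ⇒ (S^R^R^R)^R ⇒ (R^R^R^R)^R ⇒ (x^R^R^R)^R ⇒ (x^x^R^R)^R ⇒ (x^x^x^R)^R ⇒ (x^x^x^x)^R ⇒ (x^x^x^x)^x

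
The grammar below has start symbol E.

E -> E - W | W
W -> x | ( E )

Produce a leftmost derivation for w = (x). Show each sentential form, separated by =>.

E=>W=>(E)=>(W)=>(x)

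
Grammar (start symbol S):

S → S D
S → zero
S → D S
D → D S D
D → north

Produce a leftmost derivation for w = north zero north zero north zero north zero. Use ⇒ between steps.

S ⇒ D S   [S → D S]
D S ⇒ D S D S   [D → D S D]
D S D S ⇒ D S D S D S   [D → D S D]
D S D S D S ⇒ D S D S D S D S   [D → D S D]
D S D S D S D S ⇒ north S D S D S D S   [D → north]
north S D S D S D S ⇒ north zero D S D S D S   [S → zero]
north zero D S D S D S ⇒ north zero north S D S D S   [D → north]
north zero north S D S D S ⇒ north zero north zero D S D S   [S → zero]
north zero north zero D S D S ⇒ north zero north zero north S D S   [D → north]
north zero north zero north S D S ⇒ north zero north zero north zero D S   [S → zero]
north zero north zero north zero D S ⇒ north zero north zero north zero north S   [D → north]
north zero north zero north zero north S ⇒ north zero north zero north zero north zero   [S → zero]

S ⇒ D S ⇒ D S D S ⇒ D S D S D S ⇒ D S D S D S D S ⇒ north S D S D S D S ⇒ north zero D S D S D S ⇒ north zero north S D S D S ⇒ north zero north zero D S D S ⇒ north zero north zero north S D S ⇒ north zero north zero north zero D S ⇒ north zero north zero north zero north S ⇒ north zero north zero north zero north zero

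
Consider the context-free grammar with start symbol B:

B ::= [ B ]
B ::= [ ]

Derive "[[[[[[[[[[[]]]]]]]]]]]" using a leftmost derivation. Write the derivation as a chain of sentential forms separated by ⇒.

B ⇒ [B] ⇒ [[B]] ⇒ [[[B]]] ⇒ [[[[B]]]] ⇒ [[[[[B]]]]] ⇒ [[[[[[B]]]]]] ⇒ [[[[[[[B]]]]]]] ⇒ [[[[[[[[B]]]]]]]] ⇒ [[[[[[[[[B]]]]]]]]] ⇒ [[[[[[[[[[B]]]]]]]]]] ⇒ [[[[[[[[[[[]]]]]]]]]]]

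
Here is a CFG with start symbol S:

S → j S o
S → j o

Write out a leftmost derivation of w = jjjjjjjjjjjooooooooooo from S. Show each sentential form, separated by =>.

S => jSo => jjSoo => jjjSooo => jjjjSoooo => jjjjjSooooo => jjjjjjSoooooo => jjjjjjjSooooooo => jjjjjjjjSoooooooo => jjjjjjjjjSooooooooo => jjjjjjjjjjSoooooooooo => jjjjjjjjjjjooooooooooo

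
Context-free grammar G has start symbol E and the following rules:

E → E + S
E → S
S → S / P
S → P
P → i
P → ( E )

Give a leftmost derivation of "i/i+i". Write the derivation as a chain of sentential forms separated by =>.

E => E+S => S+S => S/P+S => P/P+S => i/P+S => i/i+S => i/i+P => i/i+i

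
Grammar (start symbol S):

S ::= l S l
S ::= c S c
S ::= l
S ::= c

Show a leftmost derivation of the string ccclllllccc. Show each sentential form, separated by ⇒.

S ⇒ cSc   [S ::= c S c]
cSc ⇒ ccScc   [S ::= c S c]
ccScc ⇒ cccSccc   [S ::= c S c]
cccSccc ⇒ ccclSlccc   [S ::= l S l]
ccclSlccc ⇒ cccllSllccc   [S ::= l S l]
cccllSllccc ⇒ ccclllllccc   [S ::= l]

S ⇒ cSc ⇒ ccScc ⇒ cccSccc ⇒ ccclSlccc ⇒ cccllSllccc ⇒ ccclllllccc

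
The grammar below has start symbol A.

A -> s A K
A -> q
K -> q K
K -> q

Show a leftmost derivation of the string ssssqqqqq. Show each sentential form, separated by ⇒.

A⇒sAK⇒ssAKK⇒sssAKKK⇒ssssAKKKK⇒ssssqKKKK⇒ssssqqKKK⇒ssssqqqKK⇒ssssqqqqK⇒ssssqqqqq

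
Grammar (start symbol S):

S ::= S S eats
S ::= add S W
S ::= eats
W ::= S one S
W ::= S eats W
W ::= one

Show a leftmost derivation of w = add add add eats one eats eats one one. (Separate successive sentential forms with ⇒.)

S ⇒ add S W ⇒ add add S W W ⇒ add add S S eats W W ⇒ add add add S W S eats W W ⇒ add add add eats W S eats W W ⇒ add add add eats one S eats W W ⇒ add add add eats one eats eats W W ⇒ add add add eats one eats eats one W ⇒ add add add eats one eats eats one one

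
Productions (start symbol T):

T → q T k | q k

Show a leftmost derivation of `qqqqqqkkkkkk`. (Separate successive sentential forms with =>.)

T=>qTk=>qqTkk=>qqqTkkk=>qqqqTkkkk=>qqqqqTkkkkk=>qqqqqqkkkkkk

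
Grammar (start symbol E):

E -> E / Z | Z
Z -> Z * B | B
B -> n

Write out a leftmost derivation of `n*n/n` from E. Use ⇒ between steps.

E ⇒ E/Z   [E -> E / Z]
E/Z ⇒ Z/Z   [E -> Z]
Z/Z ⇒ Z*B/Z   [Z -> Z * B]
Z*B/Z ⇒ B*B/Z   [Z -> B]
B*B/Z ⇒ n*B/Z   [B -> n]
n*B/Z ⇒ n*n/Z   [B -> n]
n*n/Z ⇒ n*n/B   [Z -> B]
n*n/B ⇒ n*n/n   [B -> n]

E ⇒ E/Z ⇒ Z/Z ⇒ Z*B/Z ⇒ B*B/Z ⇒ n*B/Z ⇒ n*n/Z ⇒ n*n/B ⇒ n*n/n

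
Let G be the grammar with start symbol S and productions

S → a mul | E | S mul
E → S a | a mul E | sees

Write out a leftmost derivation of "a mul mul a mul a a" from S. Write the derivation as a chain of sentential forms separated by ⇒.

S ⇒ E ⇒ S a ⇒ E a ⇒ S a a ⇒ S mul a a ⇒ E mul a a ⇒ S a mul a a ⇒ S mul a mul a a ⇒ a mul mul a mul a a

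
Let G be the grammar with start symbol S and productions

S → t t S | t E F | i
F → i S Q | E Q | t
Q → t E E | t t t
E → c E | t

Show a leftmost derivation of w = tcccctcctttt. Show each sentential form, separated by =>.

S => tEF   [S → t E F]
tEF => tcEF   [E → c E]
tcEF => tccEF   [E → c E]
tccEF => tcccEF   [E → c E]
tcccEF => tccccEF   [E → c E]
tccccEF => tcccctF   [E → t]
tcccctF => tcccctEQ   [F → E Q]
tcccctEQ => tcccctcEQ   [E → c E]
tcccctcEQ => tcccctccEQ   [E → c E]
tcccctccEQ => tcccctcctQ   [E → t]
tcccctcctQ => tcccctcctttt   [Q → t t t]

S => tEF => tcEF => tccEF => tcccEF => tccccEF => tcccctF => tcccctEQ => tcccctcEQ => tcccctccEQ => tcccctcctQ => tcccctcctttt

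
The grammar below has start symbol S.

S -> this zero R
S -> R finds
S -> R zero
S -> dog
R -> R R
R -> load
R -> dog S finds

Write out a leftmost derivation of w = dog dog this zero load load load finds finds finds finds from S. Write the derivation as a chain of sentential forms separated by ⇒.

S ⇒ R finds ⇒ dog S finds finds ⇒ dog R finds finds finds ⇒ dog dog S finds finds finds finds ⇒ dog dog this zero R finds finds finds finds ⇒ dog dog this zero R R finds finds finds finds ⇒ dog dog this zero load R finds finds finds finds ⇒ dog dog this zero load R R finds finds finds finds ⇒ dog dog this zero load load R finds finds finds finds ⇒ dog dog this zero load load load finds finds finds finds

S ⇒ R finds   [S -> R finds]
R finds ⇒ dog S finds finds   [R -> dog S finds]
dog S finds finds ⇒ dog R finds finds finds   [S -> R finds]
dog R finds finds finds ⇒ dog dog S finds finds finds finds   [R -> dog S finds]
dog dog S finds finds finds finds ⇒ dog dog this zero R finds finds finds finds   [S -> this zero R]
dog dog this zero R finds finds finds finds ⇒ dog dog this zero R R finds finds finds finds   [R -> R R]
dog dog this zero R R finds finds finds finds ⇒ dog dog this zero load R finds finds finds finds   [R -> load]
dog dog this zero load R finds finds finds finds ⇒ dog dog this zero load R R finds finds finds finds   [R -> R R]
dog dog this zero load R R finds finds finds finds ⇒ dog dog this zero load load R finds finds finds finds   [R -> load]
dog dog this zero load load R finds finds finds finds ⇒ dog dog this zero load load load finds finds finds finds   [R -> load]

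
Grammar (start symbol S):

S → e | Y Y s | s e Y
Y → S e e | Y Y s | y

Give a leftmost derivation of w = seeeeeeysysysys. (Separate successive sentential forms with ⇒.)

S ⇒ YYs   [S → Y Y s]
YYs ⇒ YYsYs   [Y → Y Y s]
YYsYs ⇒ YYsYsYs   [Y → Y Y s]
YYsYsYs ⇒ YYsYsYsYs   [Y → Y Y s]
YYsYsYsYs ⇒ SeeYsYsYsYs   [Y → S e e]
SeeYsYsYsYs ⇒ seYeeYsYsYsYs   [S → s e Y]
seYeeYsYsYsYs ⇒ seSeeeeYsYsYsYs   [Y → S e e]
seSeeeeYsYsYsYs ⇒ seeeeeeYsYsYsYs   [S → e]
seeeeeeYsYsYsYs ⇒ seeeeeeysYsYsYs   [Y → y]
seeeeeeysYsYsYs ⇒ seeeeeeysysYsYs   [Y → y]
seeeeeeysysYsYs ⇒ seeeeeeysysysYs   [Y → y]
seeeeeeysysysYs ⇒ seeeeeeysysysys   [Y → y]

S⇒YYs⇒YYsYs⇒YYsYsYs⇒YYsYsYsYs⇒SeeYsYsYsYs⇒seYeeYsYsYsYs⇒seSeeeeYsYsYsYs⇒seeeeeeYsYsYsYs⇒seeeeeeysYsYsYs⇒seeeeeeysysYsYs⇒seeeeeeysysysYs⇒seeeeeeysysysys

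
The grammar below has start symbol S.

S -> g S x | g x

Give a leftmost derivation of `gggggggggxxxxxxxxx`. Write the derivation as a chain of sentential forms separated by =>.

S => gSx => ggSxx => gggSxxx => ggggSxxxx => gggggSxxxxx => ggggggSxxxxxx => gggggggSxxxxxxx => ggggggggSxxxxxxxx => gggggggggxxxxxxxxx

S => gSx   [S -> g S x]
gSx => ggSxx   [S -> g S x]
ggSxx => gggSxxx   [S -> g S x]
gggSxxx => ggggSxxxx   [S -> g S x]
ggggSxxxx => gggggSxxxxx   [S -> g S x]
gggggSxxxxx => ggggggSxxxxxx   [S -> g S x]
ggggggSxxxxxx => gggggggSxxxxxxx   [S -> g S x]
gggggggSxxxxxxx => ggggggggSxxxxxxxx   [S -> g S x]
ggggggggSxxxxxxxx => gggggggggxxxxxxxxx   [S -> g x]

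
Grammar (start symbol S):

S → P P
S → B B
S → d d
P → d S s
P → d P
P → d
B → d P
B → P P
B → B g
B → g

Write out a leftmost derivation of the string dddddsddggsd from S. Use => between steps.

S => PP => dPP => ddSsP => ddBBsP => ddBgBsP => ddPPgBsP => dddSsPgBsP => dddddsPgBsP => dddddsdPgBsP => dddddsddgBsP => dddddsddggsP => dddddsddggsd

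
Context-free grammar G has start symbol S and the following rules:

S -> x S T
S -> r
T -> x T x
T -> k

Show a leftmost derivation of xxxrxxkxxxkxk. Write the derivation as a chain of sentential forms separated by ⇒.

S ⇒ xST   [S -> x S T]
xST ⇒ xxSTT   [S -> x S T]
xxSTT ⇒ xxxSTTT   [S -> x S T]
xxxSTTT ⇒ xxxrTTT   [S -> r]
xxxrTTT ⇒ xxxrxTxTT   [T -> x T x]
xxxrxTxTT ⇒ xxxrxxTxxTT   [T -> x T x]
xxxrxxTxxTT ⇒ xxxrxxkxxTT   [T -> k]
xxxrxxkxxTT ⇒ xxxrxxkxxxTxT   [T -> x T x]
xxxrxxkxxxTxT ⇒ xxxrxxkxxxkxT   [T -> k]
xxxrxxkxxxkxT ⇒ xxxrxxkxxxkxk   [T -> k]

S⇒xST⇒xxSTT⇒xxxSTTT⇒xxxrTTT⇒xxxrxTxTT⇒xxxrxxTxxTT⇒xxxrxxkxxTT⇒xxxrxxkxxxTxT⇒xxxrxxkxxxkxT⇒xxxrxxkxxxkxk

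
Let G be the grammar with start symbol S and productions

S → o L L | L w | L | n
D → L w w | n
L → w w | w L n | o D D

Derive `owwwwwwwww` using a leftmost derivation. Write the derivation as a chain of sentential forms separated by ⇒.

S ⇒ Lw ⇒ oDDw ⇒ oLwwDw ⇒ owwwwDw ⇒ owwwwLwww ⇒ owwwwwwwww

S ⇒ Lw   [S → L w]
Lw ⇒ oDDw   [L → o D D]
oDDw ⇒ oLwwDw   [D → L w w]
oLwwDw ⇒ owwwwDw   [L → w w]
owwwwDw ⇒ owwwwLwww   [D → L w w]
owwwwLwww ⇒ owwwwwwwww   [L → w w]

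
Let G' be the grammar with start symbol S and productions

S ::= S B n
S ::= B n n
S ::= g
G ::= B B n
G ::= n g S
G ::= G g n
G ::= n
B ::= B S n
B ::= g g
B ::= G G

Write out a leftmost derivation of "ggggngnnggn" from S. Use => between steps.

S => SBn   [S ::= S B n]
SBn => SBnBn   [S ::= S B n]
SBnBn => gBnBn   [S ::= g]
gBnBn => gBSnnBn   [B ::= B S n]
gBSnnBn => gBSnSnnBn   [B ::= B S n]
gBSnSnnBn => gggSnSnnBn   [B ::= g g]
gggSnSnnBn => ggggnSnnBn   [S ::= g]
ggggnSnnBn => ggggngnnBn   [S ::= g]
ggggngnnBn => ggggngnnggn   [B ::= g g]

S => SBn => SBnBn => gBnBn => gBSnnBn => gBSnSnnBn => gggSnSnnBn => ggggnSnnBn => ggggngnnBn => ggggngnnggn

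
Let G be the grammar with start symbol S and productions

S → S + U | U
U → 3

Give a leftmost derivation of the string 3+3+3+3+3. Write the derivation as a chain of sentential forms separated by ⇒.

S ⇒ S+U ⇒ S+U+U ⇒ S+U+U+U ⇒ S+U+U+U+U ⇒ U+U+U+U+U ⇒ 3+U+U+U+U ⇒ 3+3+U+U+U ⇒ 3+3+3+U+U ⇒ 3+3+3+3+U ⇒ 3+3+3+3+3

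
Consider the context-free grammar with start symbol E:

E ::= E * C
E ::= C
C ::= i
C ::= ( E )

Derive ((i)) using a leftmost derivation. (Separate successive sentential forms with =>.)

E => C => (E) => (C) => ((E)) => ((C)) => ((i))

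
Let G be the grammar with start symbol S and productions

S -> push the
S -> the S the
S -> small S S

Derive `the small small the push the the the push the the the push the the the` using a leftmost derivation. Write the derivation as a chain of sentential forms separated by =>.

S => the S the => the small S S the => the small small S S S the => the small small the S the S S the => the small small the push the the S S the => the small small the push the the the S the S the => the small small the push the the the push the the S the => the small small the push the the the push the the the S the the => the small small the push the the the push the the the push the the the

S => the S the   [S -> the S the]
the S the => the small S S the   [S -> small S S]
the small S S the => the small small S S S the   [S -> small S S]
the small small S S S the => the small small the S the S S the   [S -> the S the]
the small small the S the S S the => the small small the push the the S S the   [S -> push the]
the small small the push the the S S the => the small small the push the the the S the S the   [S -> the S the]
the small small the push the the the S the S the => the small small the push the the the push the the S the   [S -> push the]
the small small the push the the the push the the S the => the small small the push the the the push the the the S the the   [S -> the S the]
the small small the push the the the push the the the S the the => the small small the push the the the push the the the push the the the   [S -> push the]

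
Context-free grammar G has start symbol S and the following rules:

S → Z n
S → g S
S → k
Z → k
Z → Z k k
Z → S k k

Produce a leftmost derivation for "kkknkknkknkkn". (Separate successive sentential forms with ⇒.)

S ⇒ Zn ⇒ Skkn ⇒ Znkkn ⇒ Skknkkn ⇒ Znkknkkn ⇒ Skknkknkkn ⇒ Znkknkknkkn ⇒ Zkknkknkknkkn ⇒ kkknkknkknkkn

S ⇒ Zn   [S → Z n]
Zn ⇒ Skkn   [Z → S k k]
Skkn ⇒ Znkkn   [S → Z n]
Znkkn ⇒ Skknkkn   [Z → S k k]
Skknkkn ⇒ Znkknkkn   [S → Z n]
Znkknkkn ⇒ Skknkknkkn   [Z → S k k]
Skknkknkkn ⇒ Znkknkknkkn   [S → Z n]
Znkknkknkkn ⇒ Zkknkknkknkkn   [Z → Z k k]
Zkknkknkknkkn ⇒ kkknkknkknkkn   [Z → k]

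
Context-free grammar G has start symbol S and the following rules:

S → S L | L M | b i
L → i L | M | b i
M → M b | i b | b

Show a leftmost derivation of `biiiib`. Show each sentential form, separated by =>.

S=>SL=>biL=>biiL=>biiiL=>biiiM=>biiiib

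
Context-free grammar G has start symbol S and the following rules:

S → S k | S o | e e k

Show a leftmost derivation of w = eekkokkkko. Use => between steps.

S => So   [S → S o]
So => Sko   [S → S k]
Sko => Skko   [S → S k]
Skko => Skkko   [S → S k]
Skkko => Skkkko   [S → S k]
Skkkko => Sokkkko   [S → S o]
Sokkkko => Skokkkko   [S → S k]
Skokkkko => eekkokkkko   [S → e e k]

S=>So=>Sko=>Skko=>Skkko=>Skkkko=>Sokkkko=>Skokkkko=>eekkokkkko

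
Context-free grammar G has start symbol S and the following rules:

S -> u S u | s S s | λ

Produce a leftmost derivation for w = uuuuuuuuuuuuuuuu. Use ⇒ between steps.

S ⇒ uSu ⇒ uuSuu ⇒ uuuSuuu ⇒ uuuuSuuuu ⇒ uuuuuSuuuuu ⇒ uuuuuuSuuuuuu ⇒ uuuuuuuSuuuuuuu ⇒ uuuuuuuuSuuuuuuuu ⇒ uuuuuuuuuuuuuuuu

S ⇒ uSu   [S -> u S u]
uSu ⇒ uuSuu   [S -> u S u]
uuSuu ⇒ uuuSuuu   [S -> u S u]
uuuSuuu ⇒ uuuuSuuuu   [S -> u S u]
uuuuSuuuu ⇒ uuuuuSuuuuu   [S -> u S u]
uuuuuSuuuuu ⇒ uuuuuuSuuuuuu   [S -> u S u]
uuuuuuSuuuuuu ⇒ uuuuuuuSuuuuuuu   [S -> u S u]
uuuuuuuSuuuuuuu ⇒ uuuuuuuuSuuuuuuuu   [S -> u S u]
uuuuuuuuSuuuuuuuu ⇒ uuuuuuuuuuuuuuuu   [S -> λ]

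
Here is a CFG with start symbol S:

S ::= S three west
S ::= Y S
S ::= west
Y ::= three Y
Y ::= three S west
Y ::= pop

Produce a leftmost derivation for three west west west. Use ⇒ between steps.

S ⇒ Y S   [S ::= Y S]
Y S ⇒ three S west S   [Y ::= three S west]
three S west S ⇒ three west west S   [S ::= west]
three west west S ⇒ three west west west   [S ::= west]

S ⇒ Y S ⇒ three S west S ⇒ three west west S ⇒ three west west west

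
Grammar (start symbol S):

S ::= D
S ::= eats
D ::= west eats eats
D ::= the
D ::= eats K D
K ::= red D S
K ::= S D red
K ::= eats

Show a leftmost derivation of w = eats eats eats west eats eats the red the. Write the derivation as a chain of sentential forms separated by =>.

S => D => eats K D => eats S D red D => eats D D red D => eats eats K D D red D => eats eats eats D D red D => eats eats eats west eats eats D red D => eats eats eats west eats eats the red D => eats eats eats west eats eats the red the

S => D   [S ::= D]
D => eats K D   [D ::= eats K D]
eats K D => eats S D red D   [K ::= S D red]
eats S D red D => eats D D red D   [S ::= D]
eats D D red D => eats eats K D D red D   [D ::= eats K D]
eats eats K D D red D => eats eats eats D D red D   [K ::= eats]
eats eats eats D D red D => eats eats eats west eats eats D red D   [D ::= west eats eats]
eats eats eats west eats eats D red D => eats eats eats west eats eats the red D   [D ::= the]
eats eats eats west eats eats the red D => eats eats eats west eats eats the red the   [D ::= the]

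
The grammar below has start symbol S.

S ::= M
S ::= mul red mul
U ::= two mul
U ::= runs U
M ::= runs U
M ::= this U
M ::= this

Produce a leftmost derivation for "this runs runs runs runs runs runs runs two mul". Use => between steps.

S => M   [S ::= M]
M => this U   [M ::= this U]
this U => this runs U   [U ::= runs U]
this runs U => this runs runs U   [U ::= runs U]
this runs runs U => this runs runs runs U   [U ::= runs U]
this runs runs runs U => this runs runs runs runs U   [U ::= runs U]
this runs runs runs runs U => this runs runs runs runs runs U   [U ::= runs U]
this runs runs runs runs runs U => this runs runs runs runs runs runs U   [U ::= runs U]
this runs runs runs runs runs runs U => this runs runs runs runs runs runs runs U   [U ::= runs U]
this runs runs runs runs runs runs runs U => this runs runs runs runs runs runs runs two mul   [U ::= two mul]

S => M => this U => this runs U => this runs runs U => this runs runs runs U => this runs runs runs runs U => this runs runs runs runs runs U => this runs runs runs runs runs runs U => this runs runs runs runs runs runs runs U => this runs runs runs runs runs runs runs two mul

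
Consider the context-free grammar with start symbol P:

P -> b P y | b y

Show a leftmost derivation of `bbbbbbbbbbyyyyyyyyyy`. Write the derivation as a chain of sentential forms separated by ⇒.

P ⇒ bPy ⇒ bbPyy ⇒ bbbPyyy ⇒ bbbbPyyyy ⇒ bbbbbPyyyyy ⇒ bbbbbbPyyyyyy ⇒ bbbbbbbPyyyyyyy ⇒ bbbbbbbbPyyyyyyyy ⇒ bbbbbbbbbPyyyyyyyyy ⇒ bbbbbbbbbbyyyyyyyyyy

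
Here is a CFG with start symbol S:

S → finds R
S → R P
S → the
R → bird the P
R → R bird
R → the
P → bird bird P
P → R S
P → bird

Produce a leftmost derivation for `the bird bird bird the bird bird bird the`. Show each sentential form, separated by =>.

S => R P => R bird P => R bird bird P => the bird bird P => the bird bird R S => the bird bird R bird S => the bird bird R bird bird S => the bird bird bird the P bird bird S => the bird bird bird the bird bird bird S => the bird bird bird the bird bird bird the

S => R P   [S → R P]
R P => R bird P   [R → R bird]
R bird P => R bird bird P   [R → R bird]
R bird bird P => the bird bird P   [R → the]
the bird bird P => the bird bird R S   [P → R S]
the bird bird R S => the bird bird R bird S   [R → R bird]
the bird bird R bird S => the bird bird R bird bird S   [R → R bird]
the bird bird R bird bird S => the bird bird bird the P bird bird S   [R → bird the P]
the bird bird bird the P bird bird S => the bird bird bird the bird bird bird S   [P → bird]
the bird bird bird the bird bird bird S => the bird bird bird the bird bird bird the   [S → the]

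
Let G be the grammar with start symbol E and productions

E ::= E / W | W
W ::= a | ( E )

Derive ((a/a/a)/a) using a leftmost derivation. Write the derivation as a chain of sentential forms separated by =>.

E => W => (E) => (E/W) => (W/W) => ((E)/W) => ((E/W)/W) => ((E/W/W)/W) => ((W/W/W)/W) => ((a/W/W)/W) => ((a/a/W)/W) => ((a/a/a)/W) => ((a/a/a)/a)

E => W   [E ::= W]
W => (E)   [W ::= ( E )]
(E) => (E/W)   [E ::= E / W]
(E/W) => (W/W)   [E ::= W]
(W/W) => ((E)/W)   [W ::= ( E )]
((E)/W) => ((E/W)/W)   [E ::= E / W]
((E/W)/W) => ((E/W/W)/W)   [E ::= E / W]
((E/W/W)/W) => ((W/W/W)/W)   [E ::= W]
((W/W/W)/W) => ((a/W/W)/W)   [W ::= a]
((a/W/W)/W) => ((a/a/W)/W)   [W ::= a]
((a/a/W)/W) => ((a/a/a)/W)   [W ::= a]
((a/a/a)/W) => ((a/a/a)/a)   [W ::= a]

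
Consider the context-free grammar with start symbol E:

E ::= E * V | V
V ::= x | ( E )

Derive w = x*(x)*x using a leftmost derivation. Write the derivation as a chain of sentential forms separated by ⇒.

E ⇒ E*V   [E ::= E * V]
E*V ⇒ E*V*V   [E ::= E * V]
E*V*V ⇒ V*V*V   [E ::= V]
V*V*V ⇒ x*V*V   [V ::= x]
x*V*V ⇒ x*(E)*V   [V ::= ( E )]
x*(E)*V ⇒ x*(V)*V   [E ::= V]
x*(V)*V ⇒ x*(x)*V   [V ::= x]
x*(x)*V ⇒ x*(x)*x   [V ::= x]

E ⇒ E*V ⇒ E*V*V ⇒ V*V*V ⇒ x*V*V ⇒ x*(E)*V ⇒ x*(V)*V ⇒ x*(x)*V ⇒ x*(x)*x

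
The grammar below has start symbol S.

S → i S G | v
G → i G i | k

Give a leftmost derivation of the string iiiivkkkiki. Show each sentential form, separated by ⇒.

S⇒iSG⇒iiSGG⇒iiiSGGG⇒iiiiSGGGG⇒iiiivGGGG⇒iiiivkGGG⇒iiiivkkGG⇒iiiivkkkG⇒iiiivkkkiGi⇒iiiivkkkiki

S ⇒ iSG   [S → i S G]
iSG ⇒ iiSGG   [S → i S G]
iiSGG ⇒ iiiSGGG   [S → i S G]
iiiSGGG ⇒ iiiiSGGGG   [S → i S G]
iiiiSGGGG ⇒ iiiivGGGG   [S → v]
iiiivGGGG ⇒ iiiivkGGG   [G → k]
iiiivkGGG ⇒ iiiivkkGG   [G → k]
iiiivkkGG ⇒ iiiivkkkG   [G → k]
iiiivkkkG ⇒ iiiivkkkiGi   [G → i G i]
iiiivkkkiGi ⇒ iiiivkkkiki   [G → k]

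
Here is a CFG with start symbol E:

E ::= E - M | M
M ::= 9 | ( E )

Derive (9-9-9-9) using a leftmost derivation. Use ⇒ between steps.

E ⇒ M   [E ::= M]
M ⇒ (E)   [M ::= ( E )]
(E) ⇒ (E-M)   [E ::= E - M]
(E-M) ⇒ (E-M-M)   [E ::= E - M]
(E-M-M) ⇒ (E-M-M-M)   [E ::= E - M]
(E-M-M-M) ⇒ (M-M-M-M)   [E ::= M]
(M-M-M-M) ⇒ (9-M-M-M)   [M ::= 9]
(9-M-M-M) ⇒ (9-9-M-M)   [M ::= 9]
(9-9-M-M) ⇒ (9-9-9-M)   [M ::= 9]
(9-9-9-M) ⇒ (9-9-9-9)   [M ::= 9]

E⇒M⇒(E)⇒(E-M)⇒(E-M-M)⇒(E-M-M-M)⇒(M-M-M-M)⇒(9-M-M-M)⇒(9-9-M-M)⇒(9-9-9-M)⇒(9-9-9-9)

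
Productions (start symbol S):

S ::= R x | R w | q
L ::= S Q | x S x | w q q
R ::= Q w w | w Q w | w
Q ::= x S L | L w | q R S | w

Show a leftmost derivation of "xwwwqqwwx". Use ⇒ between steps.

S ⇒ Rx   [S ::= R x]
Rx ⇒ Qwwx   [R ::= Q w w]
Qwwx ⇒ xSLwwx   [Q ::= x S L]
xSLwwx ⇒ xRwLwwx   [S ::= R w]
xRwLwwx ⇒ xwwLwwx   [R ::= w]
xwwLwwx ⇒ xwwwqqwwx   [L ::= w q q]

S ⇒ Rx ⇒ Qwwx ⇒ xSLwwx ⇒ xRwLwwx ⇒ xwwLwwx ⇒ xwwwqqwwx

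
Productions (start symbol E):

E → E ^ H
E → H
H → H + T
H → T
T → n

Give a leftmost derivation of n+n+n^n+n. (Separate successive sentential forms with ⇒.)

E ⇒ E^H ⇒ H^H ⇒ H+T^H ⇒ H+T+T^H ⇒ T+T+T^H ⇒ n+T+T^H ⇒ n+n+T^H ⇒ n+n+n^H ⇒ n+n+n^H+T ⇒ n+n+n^T+T ⇒ n+n+n^n+T ⇒ n+n+n^n+n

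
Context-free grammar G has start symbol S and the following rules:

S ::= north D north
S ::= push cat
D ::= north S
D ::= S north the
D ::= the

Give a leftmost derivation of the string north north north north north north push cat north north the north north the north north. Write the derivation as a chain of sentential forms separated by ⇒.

S ⇒ north D north ⇒ north north S north ⇒ north north north D north north ⇒ north north north S north the north north ⇒ north north north north D north north the north north ⇒ north north north north S north the north north the north north ⇒ north north north north north D north north the north north the north north ⇒ north north north north north north S north north the north north the north north ⇒ north north north north north north push cat north north the north north the north north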